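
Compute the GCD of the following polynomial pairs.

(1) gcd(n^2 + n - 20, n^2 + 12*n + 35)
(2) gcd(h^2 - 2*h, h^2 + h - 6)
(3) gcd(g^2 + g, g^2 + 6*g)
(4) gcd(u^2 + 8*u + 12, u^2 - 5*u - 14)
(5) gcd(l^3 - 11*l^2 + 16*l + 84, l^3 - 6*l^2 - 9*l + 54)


(1) = gcd((n - 4)*(n + 5), (n + 5)*(n + 7)) = n + 5
(2) = gcd(h*(h - 2), (h - 2)*(h + 3)) = h - 2
(3) = gcd(g*(g + 1), g*(g + 6)) = g
(4) = u + 2
(5) = gcd((l - 7)*(l - 6)*(l + 2), (l - 6)*(l - 3)*(l + 3)) = l - 6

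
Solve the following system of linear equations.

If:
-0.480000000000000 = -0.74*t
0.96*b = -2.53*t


Then:
b = -1.71
t = 0.65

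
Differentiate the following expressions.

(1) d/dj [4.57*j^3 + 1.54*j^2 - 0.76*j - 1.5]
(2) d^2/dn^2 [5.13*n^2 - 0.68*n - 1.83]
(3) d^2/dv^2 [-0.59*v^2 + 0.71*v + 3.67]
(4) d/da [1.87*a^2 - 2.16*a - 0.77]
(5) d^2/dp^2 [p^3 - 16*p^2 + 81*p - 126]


(1) = 13.71*j^2 + 3.08*j - 0.76
(2) = 10.2600000000000
(3) = -1.18000000000000
(4) = 3.74*a - 2.16
(5) = 6*p - 32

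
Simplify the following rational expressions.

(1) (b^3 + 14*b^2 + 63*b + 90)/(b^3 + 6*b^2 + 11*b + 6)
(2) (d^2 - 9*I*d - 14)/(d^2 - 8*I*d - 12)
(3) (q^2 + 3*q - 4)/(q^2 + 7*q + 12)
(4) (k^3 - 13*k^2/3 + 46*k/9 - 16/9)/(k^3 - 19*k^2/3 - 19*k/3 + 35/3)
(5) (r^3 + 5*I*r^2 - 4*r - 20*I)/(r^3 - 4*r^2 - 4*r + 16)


(1) = (b^2 + 11*b + 30)/(b^2 + 3*b + 2)
(2) = (d - 7*I)/(d - 6*I)
(3) = (q - 1)/(q + 3)
(4) = (9*k^2 - 30*k + 16)/(9*k^2 - 48*k - 105)
(5) = (r + 5*I)/(r - 4)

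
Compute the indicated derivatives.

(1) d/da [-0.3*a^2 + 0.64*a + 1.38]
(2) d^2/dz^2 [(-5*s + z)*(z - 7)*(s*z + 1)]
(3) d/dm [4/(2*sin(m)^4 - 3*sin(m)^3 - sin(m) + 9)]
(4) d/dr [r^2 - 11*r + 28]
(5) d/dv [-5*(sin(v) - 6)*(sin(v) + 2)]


(1) = 0.64 - 0.6*a
(2) = -10*s^2 + 6*s*z - 14*s + 2
(3) = 4*(-8*sin(m)^3 + 9*sin(m)^2 + 1)*cos(m)/(2*sin(m)^4 - 3*sin(m)^3 - sin(m) + 9)^2
(4) = 2*r - 11
(5) = 10*(2 - sin(v))*cos(v)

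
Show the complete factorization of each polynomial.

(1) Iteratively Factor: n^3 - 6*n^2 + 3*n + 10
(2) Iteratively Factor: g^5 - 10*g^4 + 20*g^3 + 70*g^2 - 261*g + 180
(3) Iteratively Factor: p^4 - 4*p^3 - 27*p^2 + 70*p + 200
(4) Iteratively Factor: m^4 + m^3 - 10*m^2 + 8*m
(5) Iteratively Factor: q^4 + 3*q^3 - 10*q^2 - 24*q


(1) = (n - 2)*(n^2 - 4*n - 5) = (n - 2)*(n + 1)*(n - 5)
(2) = (g - 3)*(g^4 - 7*g^3 - g^2 + 67*g - 60) = (g - 4)*(g - 3)*(g^3 - 3*g^2 - 13*g + 15) = (g - 4)*(g - 3)*(g - 1)*(g^2 - 2*g - 15) = (g - 4)*(g - 3)*(g - 1)*(g + 3)*(g - 5)
(3) = (p - 5)*(p^3 + p^2 - 22*p - 40) = (p - 5)^2*(p^2 + 6*p + 8) = (p - 5)^2*(p + 4)*(p + 2)
(4) = (m - 2)*(m^3 + 3*m^2 - 4*m) = (m - 2)*(m - 1)*(m^2 + 4*m) = m*(m - 2)*(m - 1)*(m + 4)
(5) = (q)*(q^3 + 3*q^2 - 10*q - 24) = q*(q + 4)*(q^2 - q - 6) = q*(q + 2)*(q + 4)*(q - 3)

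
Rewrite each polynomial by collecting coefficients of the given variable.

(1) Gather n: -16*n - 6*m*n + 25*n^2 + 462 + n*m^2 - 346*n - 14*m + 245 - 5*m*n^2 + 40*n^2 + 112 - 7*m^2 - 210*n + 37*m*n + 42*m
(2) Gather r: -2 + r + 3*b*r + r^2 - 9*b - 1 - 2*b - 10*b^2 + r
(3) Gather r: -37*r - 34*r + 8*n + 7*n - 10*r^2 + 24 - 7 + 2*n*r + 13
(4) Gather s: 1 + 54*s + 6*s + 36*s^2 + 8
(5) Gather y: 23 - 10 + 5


(1) = -7*m^2 + 28*m + n^2*(65 - 5*m) + n*(m^2 + 31*m - 572) + 819
(2) = -10*b^2 - 11*b + r^2 + r*(3*b + 2) - 3
(3) = 15*n - 10*r^2 + r*(2*n - 71) + 30
(4) = 36*s^2 + 60*s + 9
(5) = 18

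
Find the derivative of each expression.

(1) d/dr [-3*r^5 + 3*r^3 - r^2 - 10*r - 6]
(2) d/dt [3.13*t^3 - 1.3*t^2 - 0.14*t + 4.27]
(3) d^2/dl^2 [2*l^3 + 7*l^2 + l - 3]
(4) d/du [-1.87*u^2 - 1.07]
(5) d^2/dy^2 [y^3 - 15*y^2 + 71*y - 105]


(1) = -15*r^4 + 9*r^2 - 2*r - 10
(2) = 9.39*t^2 - 2.6*t - 0.14
(3) = 12*l + 14
(4) = -3.74*u
(5) = 6*y - 30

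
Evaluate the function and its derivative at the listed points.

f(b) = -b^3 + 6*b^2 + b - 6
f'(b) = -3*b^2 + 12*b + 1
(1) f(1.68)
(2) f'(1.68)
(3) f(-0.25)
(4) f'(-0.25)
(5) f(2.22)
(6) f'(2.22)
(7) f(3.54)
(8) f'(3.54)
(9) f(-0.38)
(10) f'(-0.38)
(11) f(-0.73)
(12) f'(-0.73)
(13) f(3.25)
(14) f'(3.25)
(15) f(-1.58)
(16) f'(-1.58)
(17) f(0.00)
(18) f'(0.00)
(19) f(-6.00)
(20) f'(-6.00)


(1) = 7.87
(2) = 12.69
(3) = -5.86
(4) = -2.19
(5) = 14.85
(6) = 12.85
(7) = 28.37
(8) = 5.89
(9) = -5.46
(10) = -3.99
(11) = -3.14
(12) = -9.36
(13) = 26.30
(14) = 8.31
(15) = 11.34
(16) = -25.45
(17) = -6.00
(18) = 1.00
(19) = 420.00
(20) = -179.00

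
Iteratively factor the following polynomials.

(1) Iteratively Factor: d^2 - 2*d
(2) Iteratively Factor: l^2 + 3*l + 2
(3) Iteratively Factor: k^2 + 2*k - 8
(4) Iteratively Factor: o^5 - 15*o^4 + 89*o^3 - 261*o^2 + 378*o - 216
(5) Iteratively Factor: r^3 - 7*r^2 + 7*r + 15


(1) = (d)*(d - 2)
(2) = (l + 2)*(l + 1)
(3) = (k - 2)*(k + 4)
(4) = (o - 2)*(o^4 - 13*o^3 + 63*o^2 - 135*o + 108) = (o - 3)*(o - 2)*(o^3 - 10*o^2 + 33*o - 36) = (o - 4)*(o - 3)*(o - 2)*(o^2 - 6*o + 9) = (o - 4)*(o - 3)^2*(o - 2)*(o - 3)
(5) = (r + 1)*(r^2 - 8*r + 15) = (r - 5)*(r + 1)*(r - 3)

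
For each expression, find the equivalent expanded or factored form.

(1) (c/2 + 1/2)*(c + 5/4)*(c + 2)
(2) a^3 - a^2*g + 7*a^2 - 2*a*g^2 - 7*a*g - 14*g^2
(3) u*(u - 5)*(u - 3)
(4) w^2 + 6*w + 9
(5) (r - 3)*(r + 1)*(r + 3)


(1) = c^3/2 + 17*c^2/8 + 23*c/8 + 5/4
(2) = (a + 7)*(a - 2*g)*(a + g)
(3) = u^3 - 8*u^2 + 15*u
(4) = (w + 3)^2
(5) = r^3 + r^2 - 9*r - 9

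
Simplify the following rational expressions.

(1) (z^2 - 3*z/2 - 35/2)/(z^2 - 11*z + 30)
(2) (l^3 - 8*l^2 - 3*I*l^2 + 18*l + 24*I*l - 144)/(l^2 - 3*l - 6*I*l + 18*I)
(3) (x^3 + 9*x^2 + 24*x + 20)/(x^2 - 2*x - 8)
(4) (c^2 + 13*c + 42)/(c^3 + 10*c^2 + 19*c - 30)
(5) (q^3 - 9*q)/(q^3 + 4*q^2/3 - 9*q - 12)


(1) = (2*z + 7)/(2*z - 12)
(2) = (l^2 + l*(-8 + 3*I) - 24*I)/(l - 3)
(3) = (x^2 + 7*x + 10)/(x - 4)
(4) = (c + 7)/(c^2 + 4*c - 5)
(5) = 3*q/(3*q + 4)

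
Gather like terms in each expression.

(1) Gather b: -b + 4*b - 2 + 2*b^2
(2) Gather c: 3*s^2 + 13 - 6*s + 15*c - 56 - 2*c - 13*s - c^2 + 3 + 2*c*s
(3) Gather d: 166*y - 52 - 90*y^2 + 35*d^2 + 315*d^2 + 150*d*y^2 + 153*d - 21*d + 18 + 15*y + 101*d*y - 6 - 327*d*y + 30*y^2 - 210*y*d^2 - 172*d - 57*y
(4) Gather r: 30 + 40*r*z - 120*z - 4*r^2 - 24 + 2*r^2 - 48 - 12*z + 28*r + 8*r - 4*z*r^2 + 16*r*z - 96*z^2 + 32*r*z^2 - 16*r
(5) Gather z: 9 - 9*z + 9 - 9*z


(1) = 2*b^2 + 3*b - 2
(2) = -c^2 + c*(2*s + 13) + 3*s^2 - 19*s - 40
(3) = d^2*(350 - 210*y) + d*(150*y^2 - 226*y - 40) - 60*y^2 + 124*y - 40
(4) = r^2*(-4*z - 2) + r*(32*z^2 + 56*z + 20) - 96*z^2 - 132*z - 42
(5) = 18 - 18*z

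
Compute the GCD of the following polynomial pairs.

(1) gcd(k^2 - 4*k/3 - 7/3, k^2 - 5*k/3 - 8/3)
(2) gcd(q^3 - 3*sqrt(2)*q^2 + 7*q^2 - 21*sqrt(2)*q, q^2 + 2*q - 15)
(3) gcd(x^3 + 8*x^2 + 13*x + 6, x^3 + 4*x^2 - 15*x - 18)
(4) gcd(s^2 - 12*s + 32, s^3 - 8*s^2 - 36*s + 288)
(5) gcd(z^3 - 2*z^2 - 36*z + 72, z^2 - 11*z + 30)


(1) = gcd((k - 7/3)*(k + 1), (k - 8/3)*(k + 1)) = k + 1
(2) = 1
(3) = x^2 + 7*x + 6
(4) = gcd((s - 8)*(s - 4), (s - 8)*(s - 6)*(s + 6)) = s - 8
(5) = gcd((z - 6)*(z - 2)*(z + 6), (z - 6)*(z - 5)) = z - 6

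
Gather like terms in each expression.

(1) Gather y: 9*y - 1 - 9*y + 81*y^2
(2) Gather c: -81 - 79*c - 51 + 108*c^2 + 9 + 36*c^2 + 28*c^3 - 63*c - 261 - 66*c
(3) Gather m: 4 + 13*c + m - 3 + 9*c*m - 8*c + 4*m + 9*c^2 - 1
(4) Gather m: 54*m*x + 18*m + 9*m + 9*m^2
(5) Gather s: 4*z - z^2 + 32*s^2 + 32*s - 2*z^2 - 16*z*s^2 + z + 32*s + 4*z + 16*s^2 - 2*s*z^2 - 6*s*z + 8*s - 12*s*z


(1) = 81*y^2 - 1
(2) = 28*c^3 + 144*c^2 - 208*c - 384
(3) = 9*c^2 + 5*c + m*(9*c + 5)
(4) = 9*m^2 + m*(54*x + 27)
(5) = s^2*(48 - 16*z) + s*(-2*z^2 - 18*z + 72) - 3*z^2 + 9*z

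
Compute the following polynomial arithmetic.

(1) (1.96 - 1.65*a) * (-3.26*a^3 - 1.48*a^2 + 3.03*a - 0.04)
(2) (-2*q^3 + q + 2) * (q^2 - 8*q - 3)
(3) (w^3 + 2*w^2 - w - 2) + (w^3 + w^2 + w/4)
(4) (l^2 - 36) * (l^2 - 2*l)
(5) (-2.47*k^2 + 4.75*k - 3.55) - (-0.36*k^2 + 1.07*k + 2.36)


(1) = 5.379*a^4 - 3.9476*a^3 - 7.9003*a^2 + 6.0048*a - 0.0784
(2) = -2*q^5 + 16*q^4 + 7*q^3 - 6*q^2 - 19*q - 6
(3) = 2*w^3 + 3*w^2 - 3*w/4 - 2
(4) = l^4 - 2*l^3 - 36*l^2 + 72*l
(5) = -2.11*k^2 + 3.68*k - 5.91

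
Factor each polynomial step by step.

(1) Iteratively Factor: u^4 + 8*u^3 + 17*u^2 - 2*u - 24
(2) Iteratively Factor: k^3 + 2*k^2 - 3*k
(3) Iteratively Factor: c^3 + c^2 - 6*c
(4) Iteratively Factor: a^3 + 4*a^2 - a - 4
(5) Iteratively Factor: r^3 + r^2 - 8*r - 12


(1) = (u - 1)*(u^3 + 9*u^2 + 26*u + 24) = (u - 1)*(u + 2)*(u^2 + 7*u + 12) = (u - 1)*(u + 2)*(u + 3)*(u + 4)
(2) = (k - 1)*(k^2 + 3*k) = (k - 1)*(k + 3)*(k)
(3) = (c - 2)*(c^2 + 3*c) = (c - 2)*(c + 3)*(c)
(4) = (a + 1)*(a^2 + 3*a - 4) = (a - 1)*(a + 1)*(a + 4)
(5) = (r - 3)*(r^2 + 4*r + 4) = (r - 3)*(r + 2)*(r + 2)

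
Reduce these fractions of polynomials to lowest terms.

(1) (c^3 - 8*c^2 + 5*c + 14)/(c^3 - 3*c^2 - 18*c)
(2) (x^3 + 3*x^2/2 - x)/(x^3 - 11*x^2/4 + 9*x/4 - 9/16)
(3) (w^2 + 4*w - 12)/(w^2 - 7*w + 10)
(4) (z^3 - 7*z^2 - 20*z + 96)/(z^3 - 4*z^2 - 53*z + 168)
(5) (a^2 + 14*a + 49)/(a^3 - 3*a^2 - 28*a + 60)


(1) = (c^3 - 8*c^2 + 5*c + 14)/(c^3 - 3*c^2 - 18*c)
(2) = (8*x^2 + 16*x)/(8*x^2 - 18*x + 9)
(3) = (w + 6)/(w - 5)
(4) = (z + 4)/(z + 7)
(5) = (a^2 + 14*a + 49)/(a^3 - 3*a^2 - 28*a + 60)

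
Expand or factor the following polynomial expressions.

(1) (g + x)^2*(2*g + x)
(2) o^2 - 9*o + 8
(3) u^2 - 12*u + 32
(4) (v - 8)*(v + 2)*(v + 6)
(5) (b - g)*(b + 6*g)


(1) = 2*g^3 + 5*g^2*x + 4*g*x^2 + x^3
(2) = (o - 8)*(o - 1)
(3) = (u - 8)*(u - 4)
(4) = v^3 - 52*v - 96
(5) = b^2 + 5*b*g - 6*g^2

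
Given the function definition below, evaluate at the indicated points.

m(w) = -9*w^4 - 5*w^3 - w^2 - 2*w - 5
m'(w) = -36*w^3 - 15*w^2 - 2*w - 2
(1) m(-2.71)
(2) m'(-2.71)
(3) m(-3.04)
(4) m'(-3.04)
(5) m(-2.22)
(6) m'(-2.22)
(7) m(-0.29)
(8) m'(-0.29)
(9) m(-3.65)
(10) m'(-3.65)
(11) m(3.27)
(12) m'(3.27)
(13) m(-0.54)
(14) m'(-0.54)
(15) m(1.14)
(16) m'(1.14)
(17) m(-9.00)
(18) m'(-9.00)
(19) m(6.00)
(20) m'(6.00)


(1) = -392.83
(2) = 609.75
(3) = -636.35
(4) = 876.86
(5) = -169.39
(6) = 322.39
(7) = -4.45
(8) = -1.80
(9) = -1365.29
(10) = 1556.04
(11) = -1226.10
(12) = -1427.70
(13) = -4.19
(14) = 0.37
(15) = -31.19
(16) = -77.11
(17) = -55472.00
(18) = 25045.00
(19) = -12797.00
(20) = -8330.00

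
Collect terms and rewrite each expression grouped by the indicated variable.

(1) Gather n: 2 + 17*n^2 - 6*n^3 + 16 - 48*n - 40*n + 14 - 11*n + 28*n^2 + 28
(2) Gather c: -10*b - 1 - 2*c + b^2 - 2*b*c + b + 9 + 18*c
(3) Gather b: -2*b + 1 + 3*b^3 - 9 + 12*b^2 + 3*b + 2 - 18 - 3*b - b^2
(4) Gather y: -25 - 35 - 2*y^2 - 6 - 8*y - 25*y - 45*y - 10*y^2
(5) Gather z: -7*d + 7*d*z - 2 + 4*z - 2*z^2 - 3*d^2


(1) = -6*n^3 + 45*n^2 - 99*n + 60
(2) = b^2 - 9*b + c*(16 - 2*b) + 8
(3) = 3*b^3 + 11*b^2 - 2*b - 24
(4) = -12*y^2 - 78*y - 66
(5) = -3*d^2 - 7*d - 2*z^2 + z*(7*d + 4) - 2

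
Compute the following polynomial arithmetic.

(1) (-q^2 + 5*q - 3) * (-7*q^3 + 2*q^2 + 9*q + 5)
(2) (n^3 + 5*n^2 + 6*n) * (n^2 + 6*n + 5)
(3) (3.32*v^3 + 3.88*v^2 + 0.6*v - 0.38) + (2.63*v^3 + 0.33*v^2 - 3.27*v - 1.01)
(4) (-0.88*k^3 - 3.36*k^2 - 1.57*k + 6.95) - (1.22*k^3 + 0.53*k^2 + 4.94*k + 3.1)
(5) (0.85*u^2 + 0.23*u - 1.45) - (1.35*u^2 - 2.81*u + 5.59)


(1) = 7*q^5 - 37*q^4 + 22*q^3 + 34*q^2 - 2*q - 15
(2) = n^5 + 11*n^4 + 41*n^3 + 61*n^2 + 30*n
(3) = 5.95*v^3 + 4.21*v^2 - 2.67*v - 1.39
(4) = -2.1*k^3 - 3.89*k^2 - 6.51*k + 3.85
(5) = -0.5*u^2 + 3.04*u - 7.04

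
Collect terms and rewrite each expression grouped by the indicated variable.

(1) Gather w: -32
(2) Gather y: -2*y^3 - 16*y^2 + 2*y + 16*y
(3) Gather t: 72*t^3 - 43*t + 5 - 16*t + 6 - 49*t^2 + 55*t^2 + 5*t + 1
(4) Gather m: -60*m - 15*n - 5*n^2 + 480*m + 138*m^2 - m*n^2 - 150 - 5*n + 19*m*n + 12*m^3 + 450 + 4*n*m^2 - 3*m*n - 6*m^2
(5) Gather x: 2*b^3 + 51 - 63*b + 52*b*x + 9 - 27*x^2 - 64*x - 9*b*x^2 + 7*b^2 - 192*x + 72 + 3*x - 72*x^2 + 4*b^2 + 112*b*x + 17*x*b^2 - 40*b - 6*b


(1) = -32
(2) = -2*y^3 - 16*y^2 + 18*y
(3) = 72*t^3 + 6*t^2 - 54*t + 12
(4) = 12*m^3 + m^2*(4*n + 132) + m*(-n^2 + 16*n + 420) - 5*n^2 - 20*n + 300
(5) = 2*b^3 + 11*b^2 - 109*b + x^2*(-9*b - 99) + x*(17*b^2 + 164*b - 253) + 132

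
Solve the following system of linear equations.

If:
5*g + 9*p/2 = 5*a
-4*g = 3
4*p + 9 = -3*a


Then:
a = -111/67
g = -3/4
p = -135/134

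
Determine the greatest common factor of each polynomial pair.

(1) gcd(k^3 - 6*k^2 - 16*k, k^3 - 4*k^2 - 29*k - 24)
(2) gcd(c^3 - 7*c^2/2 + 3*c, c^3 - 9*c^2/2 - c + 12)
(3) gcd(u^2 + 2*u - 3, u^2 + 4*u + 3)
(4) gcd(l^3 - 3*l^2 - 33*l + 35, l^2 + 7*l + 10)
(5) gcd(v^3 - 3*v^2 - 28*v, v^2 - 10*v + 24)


(1) = gcd(k*(k - 8)*(k + 2), (k - 8)*(k + 1)*(k + 3)) = k - 8
(2) = c - 2
(3) = u + 3
(4) = gcd((l - 7)*(l - 1)*(l + 5), (l + 2)*(l + 5)) = l + 5
(5) = 1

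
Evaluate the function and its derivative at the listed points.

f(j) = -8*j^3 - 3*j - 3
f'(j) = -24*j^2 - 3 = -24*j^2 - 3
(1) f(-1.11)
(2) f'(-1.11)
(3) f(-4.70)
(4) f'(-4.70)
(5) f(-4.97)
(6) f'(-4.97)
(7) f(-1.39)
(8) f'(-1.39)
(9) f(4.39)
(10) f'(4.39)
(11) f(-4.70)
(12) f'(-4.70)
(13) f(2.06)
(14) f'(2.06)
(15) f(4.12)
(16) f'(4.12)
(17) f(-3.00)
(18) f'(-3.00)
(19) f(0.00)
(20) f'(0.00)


(1) = 11.27
(2) = -32.57
(3) = 841.68
(4) = -533.16
(5) = 994.02
(6) = -595.82
(7) = 22.65
(8) = -49.37
(9) = -693.01
(10) = -465.53
(11) = 841.68
(12) = -533.16
(13) = -79.11
(14) = -104.85
(15) = -574.84
(16) = -410.39
(17) = 222.00
(18) = -219.00
(19) = -3.00
(20) = -3.00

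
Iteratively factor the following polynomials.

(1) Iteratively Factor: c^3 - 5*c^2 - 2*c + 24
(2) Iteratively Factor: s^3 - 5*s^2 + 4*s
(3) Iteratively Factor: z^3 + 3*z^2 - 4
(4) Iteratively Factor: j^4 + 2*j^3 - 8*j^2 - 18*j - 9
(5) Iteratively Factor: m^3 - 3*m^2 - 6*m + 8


(1) = (c - 4)*(c^2 - c - 6) = (c - 4)*(c + 2)*(c - 3)
(2) = (s - 1)*(s^2 - 4*s) = s*(s - 1)*(s - 4)
(3) = (z + 2)*(z^2 + z - 2) = (z - 1)*(z + 2)*(z + 2)
(4) = (j + 1)*(j^3 + j^2 - 9*j - 9) = (j + 1)*(j + 3)*(j^2 - 2*j - 3) = (j + 1)^2*(j + 3)*(j - 3)
(5) = (m - 1)*(m^2 - 2*m - 8) = (m - 1)*(m + 2)*(m - 4)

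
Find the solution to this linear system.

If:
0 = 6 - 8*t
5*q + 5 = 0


Then:
q = -1
t = 3/4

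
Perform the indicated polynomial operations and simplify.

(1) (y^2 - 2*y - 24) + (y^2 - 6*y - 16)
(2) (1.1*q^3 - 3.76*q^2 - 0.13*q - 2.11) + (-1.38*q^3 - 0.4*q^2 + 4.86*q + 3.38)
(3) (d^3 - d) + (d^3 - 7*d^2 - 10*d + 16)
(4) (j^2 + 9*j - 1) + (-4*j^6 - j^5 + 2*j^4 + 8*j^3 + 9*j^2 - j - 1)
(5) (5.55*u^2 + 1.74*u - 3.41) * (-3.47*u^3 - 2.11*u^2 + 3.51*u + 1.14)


(1) = 2*y^2 - 8*y - 40
(2) = -0.28*q^3 - 4.16*q^2 + 4.73*q + 1.27
(3) = 2*d^3 - 7*d^2 - 11*d + 16
(4) = -4*j^6 - j^5 + 2*j^4 + 8*j^3 + 10*j^2 + 8*j - 2
(5) = -19.2585*u^5 - 17.7483*u^4 + 27.6418*u^3 + 19.6295*u^2 - 9.9855*u - 3.8874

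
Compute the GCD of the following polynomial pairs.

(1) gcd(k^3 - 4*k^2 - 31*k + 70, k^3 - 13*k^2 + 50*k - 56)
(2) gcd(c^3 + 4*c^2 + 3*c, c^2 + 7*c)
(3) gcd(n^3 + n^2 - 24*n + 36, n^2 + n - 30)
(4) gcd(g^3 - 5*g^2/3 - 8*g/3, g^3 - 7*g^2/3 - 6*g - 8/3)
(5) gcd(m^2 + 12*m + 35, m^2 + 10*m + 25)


(1) = gcd((k - 7)*(k - 2)*(k + 5), (k - 7)*(k - 4)*(k - 2)) = k^2 - 9*k + 14
(2) = c
(3) = gcd((n - 3)*(n - 2)*(n + 6), (n - 5)*(n + 6)) = n + 6
(4) = gcd(g*(g - 8/3)*(g + 1), (g - 4)*(g + 2/3)*(g + 1)) = g + 1
(5) = m + 5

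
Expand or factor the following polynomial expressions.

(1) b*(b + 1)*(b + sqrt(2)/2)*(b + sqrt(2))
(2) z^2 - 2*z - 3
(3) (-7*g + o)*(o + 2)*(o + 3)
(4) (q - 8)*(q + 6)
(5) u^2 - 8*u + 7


(1) = b^4 + b^3 + 3*sqrt(2)*b^3/2 + b^2 + 3*sqrt(2)*b^2/2 + b
(2) = (z - 3)*(z + 1)
(3) = -7*g*o^2 - 35*g*o - 42*g + o^3 + 5*o^2 + 6*o
(4) = q^2 - 2*q - 48
(5) = (u - 7)*(u - 1)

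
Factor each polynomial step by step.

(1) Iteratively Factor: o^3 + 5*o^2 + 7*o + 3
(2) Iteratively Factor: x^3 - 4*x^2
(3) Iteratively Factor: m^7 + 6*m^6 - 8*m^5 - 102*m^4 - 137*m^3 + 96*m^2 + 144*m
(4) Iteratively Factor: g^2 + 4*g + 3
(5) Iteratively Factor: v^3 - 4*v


(1) = (o + 1)*(o^2 + 4*o + 3) = (o + 1)*(o + 3)*(o + 1)
(2) = (x)*(x^2 - 4*x) = x*(x - 4)*(x)
(3) = (m - 4)*(m^6 + 10*m^5 + 32*m^4 + 26*m^3 - 33*m^2 - 36*m) = (m - 4)*(m + 3)*(m^5 + 7*m^4 + 11*m^3 - 7*m^2 - 12*m) = (m - 4)*(m + 3)^2*(m^4 + 4*m^3 - m^2 - 4*m) = (m - 4)*(m + 3)^2*(m + 4)*(m^3 - m) = (m - 4)*(m + 1)*(m + 3)^2*(m + 4)*(m^2 - m) = m*(m - 4)*(m + 1)*(m + 3)^2*(m + 4)*(m - 1)
(4) = (g + 1)*(g + 3)
(5) = (v - 2)*(v^2 + 2*v) = v*(v - 2)*(v + 2)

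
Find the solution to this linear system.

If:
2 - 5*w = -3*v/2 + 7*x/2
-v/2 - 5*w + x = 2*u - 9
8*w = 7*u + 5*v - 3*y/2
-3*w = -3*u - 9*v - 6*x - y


Then:
u = 4075*y/13938 + 2074/2323
v = 1570/2323 - 1745*y/6969
w = 2796/2323 - 1229*y/13938
x = 130*y/6969 - 1994/2323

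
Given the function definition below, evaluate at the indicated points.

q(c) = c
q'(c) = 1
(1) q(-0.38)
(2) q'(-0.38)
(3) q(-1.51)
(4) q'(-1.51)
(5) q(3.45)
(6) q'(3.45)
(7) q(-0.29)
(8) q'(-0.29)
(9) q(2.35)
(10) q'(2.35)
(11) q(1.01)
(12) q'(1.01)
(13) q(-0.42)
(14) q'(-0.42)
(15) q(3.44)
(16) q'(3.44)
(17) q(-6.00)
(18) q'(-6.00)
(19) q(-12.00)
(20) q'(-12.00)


(1) = -0.38
(2) = 1.00
(3) = -1.51
(4) = 1.00
(5) = 3.45
(6) = 1.00
(7) = -0.29
(8) = 1.00
(9) = 2.35
(10) = 1.00
(11) = 1.01
(12) = 1.00
(13) = -0.42
(14) = 1.00
(15) = 3.44
(16) = 1.00
(17) = -6.00
(18) = 1.00
(19) = -12.00
(20) = 1.00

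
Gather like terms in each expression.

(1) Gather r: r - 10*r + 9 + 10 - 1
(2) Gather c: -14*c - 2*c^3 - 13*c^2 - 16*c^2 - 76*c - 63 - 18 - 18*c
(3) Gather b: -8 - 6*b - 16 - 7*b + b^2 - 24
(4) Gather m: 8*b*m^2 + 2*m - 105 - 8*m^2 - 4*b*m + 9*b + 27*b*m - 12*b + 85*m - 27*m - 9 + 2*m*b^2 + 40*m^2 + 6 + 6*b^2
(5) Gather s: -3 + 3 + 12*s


(1) = 18 - 9*r
(2) = -2*c^3 - 29*c^2 - 108*c - 81
(3) = b^2 - 13*b - 48
(4) = 6*b^2 - 3*b + m^2*(8*b + 32) + m*(2*b^2 + 23*b + 60) - 108
(5) = 12*s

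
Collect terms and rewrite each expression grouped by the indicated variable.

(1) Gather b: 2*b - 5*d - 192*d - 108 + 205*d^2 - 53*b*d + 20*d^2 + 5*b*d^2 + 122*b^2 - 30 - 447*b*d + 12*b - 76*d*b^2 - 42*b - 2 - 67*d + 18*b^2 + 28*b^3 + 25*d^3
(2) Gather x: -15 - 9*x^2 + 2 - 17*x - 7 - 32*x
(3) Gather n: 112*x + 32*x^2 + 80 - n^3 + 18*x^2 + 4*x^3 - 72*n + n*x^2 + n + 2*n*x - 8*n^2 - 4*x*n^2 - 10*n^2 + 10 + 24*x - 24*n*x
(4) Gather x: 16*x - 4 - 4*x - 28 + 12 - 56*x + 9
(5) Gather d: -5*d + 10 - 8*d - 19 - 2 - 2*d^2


(1) = 28*b^3 + b^2*(140 - 76*d) + b*(5*d^2 - 500*d - 28) + 25*d^3 + 225*d^2 - 264*d - 140
(2) = -9*x^2 - 49*x - 20
(3) = -n^3 + n^2*(-4*x - 18) + n*(x^2 - 22*x - 71) + 4*x^3 + 50*x^2 + 136*x + 90
(4) = -44*x - 11
(5) = -2*d^2 - 13*d - 11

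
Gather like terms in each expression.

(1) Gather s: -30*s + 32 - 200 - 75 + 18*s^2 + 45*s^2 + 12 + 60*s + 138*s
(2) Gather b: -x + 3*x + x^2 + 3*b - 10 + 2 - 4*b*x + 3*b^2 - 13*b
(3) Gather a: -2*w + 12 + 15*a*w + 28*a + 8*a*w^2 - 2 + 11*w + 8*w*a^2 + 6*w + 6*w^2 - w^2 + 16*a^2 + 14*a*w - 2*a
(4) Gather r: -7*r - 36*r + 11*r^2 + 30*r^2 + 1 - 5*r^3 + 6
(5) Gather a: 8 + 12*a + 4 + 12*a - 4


(1) = 63*s^2 + 168*s - 231
(2) = 3*b^2 + b*(-4*x - 10) + x^2 + 2*x - 8
(3) = a^2*(8*w + 16) + a*(8*w^2 + 29*w + 26) + 5*w^2 + 15*w + 10
(4) = -5*r^3 + 41*r^2 - 43*r + 7
(5) = 24*a + 8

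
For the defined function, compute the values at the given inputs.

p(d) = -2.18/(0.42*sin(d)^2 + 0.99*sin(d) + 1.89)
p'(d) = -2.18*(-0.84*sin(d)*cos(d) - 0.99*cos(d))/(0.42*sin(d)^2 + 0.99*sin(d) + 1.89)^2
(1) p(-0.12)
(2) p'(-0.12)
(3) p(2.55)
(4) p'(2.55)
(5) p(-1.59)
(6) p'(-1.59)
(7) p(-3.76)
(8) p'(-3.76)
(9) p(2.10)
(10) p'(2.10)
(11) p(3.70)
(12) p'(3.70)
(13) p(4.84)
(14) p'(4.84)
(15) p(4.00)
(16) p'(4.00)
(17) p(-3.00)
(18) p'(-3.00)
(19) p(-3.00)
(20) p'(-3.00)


(1) = -1.23
(2) = 0.61
(3) = -0.85
(4) = -0.40
(5) = -1.65
(6) = -0.00
(7) = -0.84
(8) = -0.39
(9) = -0.71
(10) = -0.20
(11) = -1.47
(12) = -0.46
(13) = -1.65
(14) = 0.02
(15) = -1.58
(16) = -0.26
(17) = -1.24
(18) = -0.61
(19) = -1.24
(20) = -0.61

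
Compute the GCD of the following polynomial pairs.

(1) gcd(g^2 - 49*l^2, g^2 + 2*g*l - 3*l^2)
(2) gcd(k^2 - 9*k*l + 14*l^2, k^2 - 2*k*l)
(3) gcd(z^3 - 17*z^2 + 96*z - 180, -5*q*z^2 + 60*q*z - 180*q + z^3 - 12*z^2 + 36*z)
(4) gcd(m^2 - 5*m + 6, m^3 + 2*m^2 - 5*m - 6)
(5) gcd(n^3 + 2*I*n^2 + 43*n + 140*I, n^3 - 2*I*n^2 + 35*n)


(1) = gcd((g - 7*l)*(g + 7*l), (g - l)*(g + 3*l)) = 1
(2) = k - 2*l
(3) = z^2 - 12*z + 36
(4) = m - 2
(5) = n^2 - 2*I*n + 35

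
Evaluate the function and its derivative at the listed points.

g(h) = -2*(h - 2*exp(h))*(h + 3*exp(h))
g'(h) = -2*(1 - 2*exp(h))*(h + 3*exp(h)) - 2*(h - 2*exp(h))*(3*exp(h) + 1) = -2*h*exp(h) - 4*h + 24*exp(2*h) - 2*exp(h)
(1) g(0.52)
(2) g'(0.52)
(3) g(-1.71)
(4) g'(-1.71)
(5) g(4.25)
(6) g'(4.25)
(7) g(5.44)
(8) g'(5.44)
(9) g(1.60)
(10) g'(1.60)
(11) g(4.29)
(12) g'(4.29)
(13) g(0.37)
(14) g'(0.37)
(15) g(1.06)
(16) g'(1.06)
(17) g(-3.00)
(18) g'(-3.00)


(1) = 31.66
(2) = 60.71
(3) = -4.84
(4) = 7.88
(5) = 58345.21
(6) = 117201.35
(7) = 634676.80
(8) = 1271496.54
(9) = 273.42
(10) = 556.62
(11) = 63226.41
(12) = 126989.39
(13) = 23.81
(14) = 44.86
(15) = 91.61
(16) = 183.82
(17) = -17.67
(18) = 12.26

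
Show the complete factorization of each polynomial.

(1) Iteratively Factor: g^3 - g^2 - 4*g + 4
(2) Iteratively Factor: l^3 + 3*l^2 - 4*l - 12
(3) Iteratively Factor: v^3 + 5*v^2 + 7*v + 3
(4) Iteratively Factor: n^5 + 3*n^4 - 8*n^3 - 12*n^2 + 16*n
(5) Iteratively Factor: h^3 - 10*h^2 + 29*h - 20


(1) = (g + 2)*(g^2 - 3*g + 2) = (g - 2)*(g + 2)*(g - 1)
(2) = (l - 2)*(l^2 + 5*l + 6) = (l - 2)*(l + 2)*(l + 3)
(3) = (v + 3)*(v^2 + 2*v + 1) = (v + 1)*(v + 3)*(v + 1)
(4) = (n + 4)*(n^4 - n^3 - 4*n^2 + 4*n) = (n - 2)*(n + 4)*(n^3 + n^2 - 2*n) = (n - 2)*(n + 2)*(n + 4)*(n^2 - n) = (n - 2)*(n - 1)*(n + 2)*(n + 4)*(n)
(5) = (h - 4)*(h^2 - 6*h + 5) = (h - 5)*(h - 4)*(h - 1)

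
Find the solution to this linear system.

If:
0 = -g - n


Then:
g = -n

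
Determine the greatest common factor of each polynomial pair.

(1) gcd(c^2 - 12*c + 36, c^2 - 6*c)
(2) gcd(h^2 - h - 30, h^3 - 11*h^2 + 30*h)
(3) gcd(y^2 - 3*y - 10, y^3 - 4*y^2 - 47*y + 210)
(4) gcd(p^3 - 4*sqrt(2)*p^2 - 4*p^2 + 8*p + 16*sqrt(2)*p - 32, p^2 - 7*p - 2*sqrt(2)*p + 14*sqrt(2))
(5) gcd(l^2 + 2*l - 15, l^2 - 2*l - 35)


(1) = c - 6
(2) = h - 6
(3) = gcd((y - 5)*(y + 2), (y - 6)*(y - 5)*(y + 7)) = y - 5
(4) = gcd((p - 4)*(p - 2*sqrt(2))^2, (p - 7)*(p - 2*sqrt(2))) = p - 2*sqrt(2)
(5) = gcd((l - 3)*(l + 5), (l - 7)*(l + 5)) = l + 5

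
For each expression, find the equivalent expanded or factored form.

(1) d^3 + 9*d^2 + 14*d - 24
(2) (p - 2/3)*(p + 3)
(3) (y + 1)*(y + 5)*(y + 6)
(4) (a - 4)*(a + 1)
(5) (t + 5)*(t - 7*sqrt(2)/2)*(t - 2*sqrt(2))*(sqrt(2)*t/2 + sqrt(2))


(1) = (d - 1)*(d + 4)*(d + 6)
(2) = p^2 + 7*p/3 - 2
(3) = y^3 + 12*y^2 + 41*y + 30
(4) = a^2 - 3*a - 4
(5) = sqrt(2)*t^4/2 - 11*t^3/2 + 7*sqrt(2)*t^3/2 - 77*t^2/2 + 12*sqrt(2)*t^2 - 55*t + 49*sqrt(2)*t + 70*sqrt(2)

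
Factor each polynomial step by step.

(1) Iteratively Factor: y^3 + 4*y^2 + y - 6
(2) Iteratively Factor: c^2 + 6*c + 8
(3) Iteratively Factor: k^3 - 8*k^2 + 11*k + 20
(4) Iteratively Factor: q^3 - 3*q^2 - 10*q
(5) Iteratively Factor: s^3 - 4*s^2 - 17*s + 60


(1) = (y + 3)*(y^2 + y - 2) = (y + 2)*(y + 3)*(y - 1)
(2) = (c + 2)*(c + 4)
(3) = (k - 5)*(k^2 - 3*k - 4) = (k - 5)*(k + 1)*(k - 4)
(4) = (q + 2)*(q^2 - 5*q) = (q - 5)*(q + 2)*(q)
(5) = (s + 4)*(s^2 - 8*s + 15) = (s - 5)*(s + 4)*(s - 3)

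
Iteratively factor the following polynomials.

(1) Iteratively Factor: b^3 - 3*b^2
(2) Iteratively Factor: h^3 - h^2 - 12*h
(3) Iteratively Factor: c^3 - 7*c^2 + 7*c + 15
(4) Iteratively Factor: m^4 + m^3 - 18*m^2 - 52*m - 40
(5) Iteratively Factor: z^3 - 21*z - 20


(1) = (b - 3)*(b^2) = b*(b - 3)*(b)
(2) = (h - 4)*(h^2 + 3*h) = (h - 4)*(h + 3)*(h)
(3) = (c - 3)*(c^2 - 4*c - 5) = (c - 5)*(c - 3)*(c + 1)
(4) = (m - 5)*(m^3 + 6*m^2 + 12*m + 8) = (m - 5)*(m + 2)*(m^2 + 4*m + 4) = (m - 5)*(m + 2)^2*(m + 2)
(5) = (z + 4)*(z^2 - 4*z - 5) = (z - 5)*(z + 4)*(z + 1)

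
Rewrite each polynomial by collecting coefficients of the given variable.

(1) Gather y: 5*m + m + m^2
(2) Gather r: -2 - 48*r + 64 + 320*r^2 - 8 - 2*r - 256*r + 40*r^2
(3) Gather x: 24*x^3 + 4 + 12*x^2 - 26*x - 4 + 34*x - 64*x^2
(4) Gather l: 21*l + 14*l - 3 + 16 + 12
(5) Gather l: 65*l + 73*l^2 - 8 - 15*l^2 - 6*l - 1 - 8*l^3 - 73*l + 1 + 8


(1) = m^2 + 6*m
(2) = 360*r^2 - 306*r + 54
(3) = 24*x^3 - 52*x^2 + 8*x
(4) = 35*l + 25
(5) = -8*l^3 + 58*l^2 - 14*l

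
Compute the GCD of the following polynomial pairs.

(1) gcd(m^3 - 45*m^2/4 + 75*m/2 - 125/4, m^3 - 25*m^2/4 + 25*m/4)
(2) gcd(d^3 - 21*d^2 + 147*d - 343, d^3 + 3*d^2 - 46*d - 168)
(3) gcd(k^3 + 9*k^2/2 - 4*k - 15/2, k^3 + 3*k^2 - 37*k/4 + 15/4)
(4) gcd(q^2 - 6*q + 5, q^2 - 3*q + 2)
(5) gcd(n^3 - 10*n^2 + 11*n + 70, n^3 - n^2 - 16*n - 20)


(1) = m^2 - 25*m/4 + 25/4
(2) = d - 7
(3) = gcd((k - 3/2)*(k + 1)*(k + 5), (k - 3/2)*(k - 1/2)*(k + 5)) = k^2 + 7*k/2 - 15/2
(4) = q - 1
(5) = gcd((n - 7)*(n - 5)*(n + 2), (n - 5)*(n + 2)^2) = n^2 - 3*n - 10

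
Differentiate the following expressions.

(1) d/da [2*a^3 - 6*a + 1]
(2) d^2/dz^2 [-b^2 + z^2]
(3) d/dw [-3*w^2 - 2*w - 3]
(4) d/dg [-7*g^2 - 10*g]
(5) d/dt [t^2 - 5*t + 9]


(1) = 6*a^2 - 6
(2) = 2
(3) = -6*w - 2
(4) = -14*g - 10
(5) = 2*t - 5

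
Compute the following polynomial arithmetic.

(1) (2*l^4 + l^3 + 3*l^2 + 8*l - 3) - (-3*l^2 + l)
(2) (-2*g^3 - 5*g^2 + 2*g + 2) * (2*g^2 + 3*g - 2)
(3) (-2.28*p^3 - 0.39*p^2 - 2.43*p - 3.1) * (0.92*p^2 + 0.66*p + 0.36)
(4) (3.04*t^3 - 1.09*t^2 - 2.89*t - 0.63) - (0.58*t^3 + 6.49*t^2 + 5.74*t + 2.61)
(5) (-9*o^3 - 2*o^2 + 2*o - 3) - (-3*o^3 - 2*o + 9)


(1) = 2*l^4 + l^3 + 6*l^2 + 7*l - 3
(2) = -4*g^5 - 16*g^4 - 7*g^3 + 20*g^2 + 2*g - 4
(3) = -2.0976*p^5 - 1.8636*p^4 - 3.3138*p^3 - 4.5962*p^2 - 2.9208*p - 1.116
(4) = 2.46*t^3 - 7.58*t^2 - 8.63*t - 3.24
(5) = -6*o^3 - 2*o^2 + 4*o - 12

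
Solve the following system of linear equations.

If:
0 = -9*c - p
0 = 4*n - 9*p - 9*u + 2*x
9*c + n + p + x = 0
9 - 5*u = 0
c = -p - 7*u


Then:
c = 63/40
n = -891/16
p = -567/40
u = 9/5
x = 891/16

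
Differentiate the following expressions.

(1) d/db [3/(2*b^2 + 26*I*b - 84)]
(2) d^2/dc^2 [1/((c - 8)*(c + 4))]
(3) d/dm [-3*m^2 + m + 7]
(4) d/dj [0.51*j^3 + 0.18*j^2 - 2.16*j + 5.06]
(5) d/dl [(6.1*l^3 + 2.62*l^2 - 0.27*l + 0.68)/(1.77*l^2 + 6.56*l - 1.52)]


(1) = 3*(-2*b - 13*I)/(2*(b^2 + 13*I*b - 42)^2)
(2) = 2*((c - 8)^2 + (c - 8)*(c + 4) + (c + 4)^2)/((c - 8)^3*(c + 4)^3)
(3) = 1 - 6*m
(4) = 1.53*j^2 + 0.36*j - 2.16
(5) = (10.797*l^4 + 80.032*l^3 - 10.1509*l^2 - 10.372*l - 4.0504)/(3.1329*l^4 + 23.2224*l^3 + 37.6528*l^2 - 19.9424*l + 2.3104)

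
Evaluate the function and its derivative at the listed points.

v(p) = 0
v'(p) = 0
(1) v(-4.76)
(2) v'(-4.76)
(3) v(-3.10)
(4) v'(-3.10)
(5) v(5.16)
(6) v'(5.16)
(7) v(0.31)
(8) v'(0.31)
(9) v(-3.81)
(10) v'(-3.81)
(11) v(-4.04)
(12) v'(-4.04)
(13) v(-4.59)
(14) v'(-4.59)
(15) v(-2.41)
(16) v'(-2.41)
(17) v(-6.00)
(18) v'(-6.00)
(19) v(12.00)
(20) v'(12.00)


(1) = 0.00
(2) = 0.00
(3) = 0.00
(4) = 0.00
(5) = 0.00
(6) = 0.00
(7) = 0.00
(8) = 0.00
(9) = 0.00
(10) = 0.00
(11) = 0.00
(12) = 0.00
(13) = 0.00
(14) = 0.00
(15) = 0.00
(16) = 0.00
(17) = 0.00
(18) = 0.00
(19) = 0.00
(20) = 0.00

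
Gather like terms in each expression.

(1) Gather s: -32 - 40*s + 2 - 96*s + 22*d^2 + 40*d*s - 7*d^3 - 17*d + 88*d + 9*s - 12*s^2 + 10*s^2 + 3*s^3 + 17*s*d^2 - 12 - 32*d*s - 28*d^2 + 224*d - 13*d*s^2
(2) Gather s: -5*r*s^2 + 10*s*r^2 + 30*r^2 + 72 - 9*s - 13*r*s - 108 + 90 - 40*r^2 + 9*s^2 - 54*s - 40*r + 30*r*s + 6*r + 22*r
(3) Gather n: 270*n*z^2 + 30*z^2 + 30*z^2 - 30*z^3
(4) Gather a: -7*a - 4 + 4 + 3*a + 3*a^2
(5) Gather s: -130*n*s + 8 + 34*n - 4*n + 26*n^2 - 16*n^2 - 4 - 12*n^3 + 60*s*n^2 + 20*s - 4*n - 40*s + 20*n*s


(1) = -7*d^3 - 6*d^2 + 295*d + 3*s^3 + s^2*(-13*d - 2) + s*(17*d^2 + 8*d - 127) - 42
(2) = -10*r^2 - 12*r + s^2*(9 - 5*r) + s*(10*r^2 + 17*r - 63) + 54
(3) = 270*n*z^2 - 30*z^3 + 60*z^2
(4) = 3*a^2 - 4*a
(5) = -12*n^3 + 10*n^2 + 26*n + s*(60*n^2 - 110*n - 20) + 4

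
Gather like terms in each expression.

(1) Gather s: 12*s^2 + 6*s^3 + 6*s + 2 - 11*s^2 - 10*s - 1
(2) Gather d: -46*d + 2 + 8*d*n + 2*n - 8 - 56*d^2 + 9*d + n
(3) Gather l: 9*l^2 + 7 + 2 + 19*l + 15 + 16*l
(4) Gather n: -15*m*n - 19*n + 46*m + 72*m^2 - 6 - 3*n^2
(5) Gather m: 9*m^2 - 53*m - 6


(1) = 6*s^3 + s^2 - 4*s + 1
(2) = -56*d^2 + d*(8*n - 37) + 3*n - 6
(3) = 9*l^2 + 35*l + 24
(4) = 72*m^2 + 46*m - 3*n^2 + n*(-15*m - 19) - 6
(5) = 9*m^2 - 53*m - 6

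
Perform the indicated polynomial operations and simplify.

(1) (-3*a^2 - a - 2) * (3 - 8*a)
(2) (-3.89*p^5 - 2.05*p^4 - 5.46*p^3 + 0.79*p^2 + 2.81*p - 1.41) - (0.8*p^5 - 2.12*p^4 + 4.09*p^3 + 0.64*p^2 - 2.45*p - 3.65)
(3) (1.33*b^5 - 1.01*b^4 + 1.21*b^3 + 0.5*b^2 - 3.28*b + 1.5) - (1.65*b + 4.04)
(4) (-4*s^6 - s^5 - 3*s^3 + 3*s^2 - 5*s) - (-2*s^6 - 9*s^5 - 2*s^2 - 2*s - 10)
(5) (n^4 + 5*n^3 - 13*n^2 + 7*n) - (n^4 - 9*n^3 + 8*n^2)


(1) = 24*a^3 - a^2 + 13*a - 6
(2) = -4.69*p^5 + 0.07*p^4 - 9.55*p^3 + 0.15*p^2 + 5.26*p + 2.24
(3) = 1.33*b^5 - 1.01*b^4 + 1.21*b^3 + 0.5*b^2 - 4.93*b - 2.54
(4) = -2*s^6 + 8*s^5 - 3*s^3 + 5*s^2 - 3*s + 10
(5) = 14*n^3 - 21*n^2 + 7*n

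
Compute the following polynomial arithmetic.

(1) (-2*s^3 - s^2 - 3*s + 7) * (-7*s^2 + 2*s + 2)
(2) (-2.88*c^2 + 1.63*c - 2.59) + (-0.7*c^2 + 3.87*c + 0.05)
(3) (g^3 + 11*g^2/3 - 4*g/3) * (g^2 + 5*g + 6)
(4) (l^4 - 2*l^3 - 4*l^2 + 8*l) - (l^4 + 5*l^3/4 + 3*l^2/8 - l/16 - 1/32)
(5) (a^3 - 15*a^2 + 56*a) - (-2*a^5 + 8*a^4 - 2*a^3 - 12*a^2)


(1) = 14*s^5 + 3*s^4 + 15*s^3 - 57*s^2 + 8*s + 14
(2) = -3.58*c^2 + 5.5*c - 2.54
(3) = g^5 + 26*g^4/3 + 23*g^3 + 46*g^2/3 - 8*g
(4) = -13*l^3/4 - 35*l^2/8 + 129*l/16 + 1/32
(5) = 2*a^5 - 8*a^4 + 3*a^3 - 3*a^2 + 56*a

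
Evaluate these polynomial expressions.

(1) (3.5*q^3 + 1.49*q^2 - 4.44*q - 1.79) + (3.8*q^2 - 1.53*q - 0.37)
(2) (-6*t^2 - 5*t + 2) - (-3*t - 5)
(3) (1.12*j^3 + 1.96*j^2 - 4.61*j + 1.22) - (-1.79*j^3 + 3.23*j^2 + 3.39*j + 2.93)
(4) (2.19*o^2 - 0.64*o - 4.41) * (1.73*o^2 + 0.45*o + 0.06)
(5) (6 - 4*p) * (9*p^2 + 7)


(1) = 3.5*q^3 + 5.29*q^2 - 5.97*q - 2.16
(2) = -6*t^2 - 2*t + 7
(3) = 2.91*j^3 - 1.27*j^2 - 8.0*j - 1.71
(4) = 3.7887*o^4 - 0.1217*o^3 - 7.7859*o^2 - 2.0229*o - 0.2646
(5) = -36*p^3 + 54*p^2 - 28*p + 42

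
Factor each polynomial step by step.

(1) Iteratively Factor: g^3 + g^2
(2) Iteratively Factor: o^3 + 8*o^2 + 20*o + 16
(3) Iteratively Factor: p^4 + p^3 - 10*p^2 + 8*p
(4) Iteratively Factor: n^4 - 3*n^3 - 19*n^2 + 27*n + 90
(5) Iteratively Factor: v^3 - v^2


(1) = (g + 1)*(g^2) = g*(g + 1)*(g)
(2) = (o + 2)*(o^2 + 6*o + 8) = (o + 2)^2*(o + 4)
(3) = (p)*(p^3 + p^2 - 10*p + 8) = p*(p + 4)*(p^2 - 3*p + 2) = p*(p - 2)*(p + 4)*(p - 1)
(4) = (n - 5)*(n^3 + 2*n^2 - 9*n - 18) = (n - 5)*(n + 2)*(n^2 - 9) = (n - 5)*(n - 3)*(n + 2)*(n + 3)
(5) = (v)*(v^2 - v) = v*(v - 1)*(v)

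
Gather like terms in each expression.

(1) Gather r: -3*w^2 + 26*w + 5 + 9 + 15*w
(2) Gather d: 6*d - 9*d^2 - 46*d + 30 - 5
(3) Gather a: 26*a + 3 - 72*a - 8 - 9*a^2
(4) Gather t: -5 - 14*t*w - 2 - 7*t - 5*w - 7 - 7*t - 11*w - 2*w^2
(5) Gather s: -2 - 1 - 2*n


(1) = -3*w^2 + 41*w + 14
(2) = -9*d^2 - 40*d + 25
(3) = -9*a^2 - 46*a - 5
(4) = t*(-14*w - 14) - 2*w^2 - 16*w - 14
(5) = -2*n - 3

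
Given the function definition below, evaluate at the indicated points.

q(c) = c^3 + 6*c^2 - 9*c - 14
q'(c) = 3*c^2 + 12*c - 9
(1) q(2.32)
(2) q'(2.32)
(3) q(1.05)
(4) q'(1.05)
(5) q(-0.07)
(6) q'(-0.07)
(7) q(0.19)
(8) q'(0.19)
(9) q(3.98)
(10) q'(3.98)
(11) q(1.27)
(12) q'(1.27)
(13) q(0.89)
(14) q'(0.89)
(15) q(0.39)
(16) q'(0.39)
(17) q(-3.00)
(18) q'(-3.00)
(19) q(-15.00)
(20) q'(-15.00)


(1) = 9.90
(2) = 34.99
(3) = -15.68
(4) = 6.91
(5) = -13.34
(6) = -9.83
(7) = -15.49
(8) = -6.61
(9) = 108.27
(10) = 86.28
(11) = -13.70
(12) = 11.08
(13) = -16.55
(14) = 4.06
(15) = -16.54
(16) = -3.86
(17) = 40.00
(18) = -18.00
(19) = -1904.00
(20) = 486.00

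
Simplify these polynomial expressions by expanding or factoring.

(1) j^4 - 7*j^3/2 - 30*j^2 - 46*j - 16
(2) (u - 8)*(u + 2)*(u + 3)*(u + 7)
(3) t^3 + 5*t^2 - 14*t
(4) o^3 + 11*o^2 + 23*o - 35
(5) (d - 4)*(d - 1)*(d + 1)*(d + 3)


(1) = (j - 8)*(j + 1/2)*(j + 2)^2
(2) = u^4 + 4*u^3 - 55*u^2 - 286*u - 336
(3) = t*(t - 2)*(t + 7)
(4) = (o - 1)*(o + 5)*(o + 7)
(5) = d^4 - d^3 - 13*d^2 + d + 12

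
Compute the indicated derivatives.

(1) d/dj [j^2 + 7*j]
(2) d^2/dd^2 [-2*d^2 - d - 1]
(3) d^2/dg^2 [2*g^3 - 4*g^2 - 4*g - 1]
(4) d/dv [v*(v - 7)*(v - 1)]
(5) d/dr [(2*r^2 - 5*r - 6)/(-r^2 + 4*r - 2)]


(1) = 2*j + 7
(2) = -4
(3) = 12*g - 8
(4) = 3*v^2 - 16*v + 7
(5) = (3*r^2 - 20*r + 34)/(r^4 - 8*r^3 + 20*r^2 - 16*r + 4)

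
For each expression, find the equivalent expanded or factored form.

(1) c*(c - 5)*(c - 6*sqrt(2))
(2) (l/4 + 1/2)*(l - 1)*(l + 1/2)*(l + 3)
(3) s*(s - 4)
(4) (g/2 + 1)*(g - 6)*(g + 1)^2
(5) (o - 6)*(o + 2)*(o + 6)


(1) = c^3 - 6*sqrt(2)*c^2 - 5*c^2 + 30*sqrt(2)*c
(2) = l^4/4 + 9*l^3/8 + 3*l^2/4 - 11*l/8 - 3/4
(3) = s^2 - 4*s
(4) = g^4/2 - g^3 - 19*g^2/2 - 14*g - 6
(5) = o^3 + 2*o^2 - 36*o - 72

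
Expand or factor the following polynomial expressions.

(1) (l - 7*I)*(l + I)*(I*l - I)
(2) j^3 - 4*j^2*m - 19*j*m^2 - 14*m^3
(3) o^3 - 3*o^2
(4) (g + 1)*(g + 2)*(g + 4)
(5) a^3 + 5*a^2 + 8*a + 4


(1) = I*l^3 + 6*l^2 - I*l^2 - 6*l + 7*I*l - 7*I
(2) = (j - 7*m)*(j + m)*(j + 2*m)
(3) = o^2*(o - 3)
(4) = g^3 + 7*g^2 + 14*g + 8
(5) = (a + 1)*(a + 2)^2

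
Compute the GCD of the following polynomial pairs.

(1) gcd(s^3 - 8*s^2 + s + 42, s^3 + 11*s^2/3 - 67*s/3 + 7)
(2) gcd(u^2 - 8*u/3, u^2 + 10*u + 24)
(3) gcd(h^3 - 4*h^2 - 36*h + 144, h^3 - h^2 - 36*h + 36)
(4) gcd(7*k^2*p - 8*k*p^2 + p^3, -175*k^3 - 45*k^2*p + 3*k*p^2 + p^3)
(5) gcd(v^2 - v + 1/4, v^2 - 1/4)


(1) = s - 3
(2) = gcd(u*(u - 8/3), (u + 4)*(u + 6)) = 1
(3) = h^2 - 36
(4) = -7*k + p
(5) = v - 1/2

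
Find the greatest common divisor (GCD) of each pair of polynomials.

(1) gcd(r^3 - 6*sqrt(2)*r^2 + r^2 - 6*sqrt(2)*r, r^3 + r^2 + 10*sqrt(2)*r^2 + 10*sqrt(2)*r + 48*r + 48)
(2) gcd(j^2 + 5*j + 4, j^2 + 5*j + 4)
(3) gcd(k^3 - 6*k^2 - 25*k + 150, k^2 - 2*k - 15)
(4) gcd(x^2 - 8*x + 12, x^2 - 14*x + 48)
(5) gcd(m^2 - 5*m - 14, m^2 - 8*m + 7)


(1) = r + 1
(2) = j^2 + 5*j + 4
(3) = gcd((k - 6)*(k - 5)*(k + 5), (k - 5)*(k + 3)) = k - 5
(4) = x - 6
(5) = gcd((m - 7)*(m + 2), (m - 7)*(m - 1)) = m - 7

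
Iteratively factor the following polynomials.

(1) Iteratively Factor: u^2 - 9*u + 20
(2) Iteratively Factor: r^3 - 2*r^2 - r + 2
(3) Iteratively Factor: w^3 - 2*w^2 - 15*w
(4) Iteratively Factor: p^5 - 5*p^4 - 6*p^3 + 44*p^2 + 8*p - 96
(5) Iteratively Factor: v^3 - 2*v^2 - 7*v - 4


(1) = (u - 4)*(u - 5)
(2) = (r + 1)*(r^2 - 3*r + 2) = (r - 2)*(r + 1)*(r - 1)
(3) = (w - 5)*(w^2 + 3*w) = w*(w - 5)*(w + 3)
(4) = (p + 2)*(p^4 - 7*p^3 + 8*p^2 + 28*p - 48) = (p + 2)^2*(p^3 - 9*p^2 + 26*p - 24) = (p - 2)*(p + 2)^2*(p^2 - 7*p + 12) = (p - 4)*(p - 2)*(p + 2)^2*(p - 3)
(5) = (v + 1)*(v^2 - 3*v - 4) = (v - 4)*(v + 1)*(v + 1)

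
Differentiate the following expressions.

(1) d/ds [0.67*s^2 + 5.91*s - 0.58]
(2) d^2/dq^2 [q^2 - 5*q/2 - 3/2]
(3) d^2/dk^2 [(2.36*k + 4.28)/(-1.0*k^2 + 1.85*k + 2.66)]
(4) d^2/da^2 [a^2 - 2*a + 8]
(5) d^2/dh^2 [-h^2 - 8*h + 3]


(1) = 1.34*s + 5.91
(2) = 2
(3) = ((2.0*k - 1.85)*(2.36*k + 4.28)*(4.0*k - 3.7) + (14.16*k - 0.172)*(-1.0*k^2 + 1.85*k + 2.66))/(-1.0*k^2 + 1.85*k + 2.66)^3
(4) = 2
(5) = -2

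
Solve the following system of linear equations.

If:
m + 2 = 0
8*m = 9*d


Then:
d = -16/9
m = -2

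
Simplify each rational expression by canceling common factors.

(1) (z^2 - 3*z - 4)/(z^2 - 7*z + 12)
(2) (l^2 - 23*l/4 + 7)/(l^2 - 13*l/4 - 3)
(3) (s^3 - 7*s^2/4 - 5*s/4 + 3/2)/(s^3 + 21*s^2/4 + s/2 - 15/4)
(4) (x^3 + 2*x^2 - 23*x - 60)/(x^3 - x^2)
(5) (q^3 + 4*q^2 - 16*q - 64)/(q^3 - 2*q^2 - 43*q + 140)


(1) = (z + 1)/(z - 3)
(2) = (4*l - 7)/(4*l + 3)
(3) = (s - 2)/(s + 5)
(4) = (x^3 + 2*x^2 - 23*x - 60)/(x^3 - x^2)
(5) = (q^2 + 8*q + 16)/(q^2 + 2*q - 35)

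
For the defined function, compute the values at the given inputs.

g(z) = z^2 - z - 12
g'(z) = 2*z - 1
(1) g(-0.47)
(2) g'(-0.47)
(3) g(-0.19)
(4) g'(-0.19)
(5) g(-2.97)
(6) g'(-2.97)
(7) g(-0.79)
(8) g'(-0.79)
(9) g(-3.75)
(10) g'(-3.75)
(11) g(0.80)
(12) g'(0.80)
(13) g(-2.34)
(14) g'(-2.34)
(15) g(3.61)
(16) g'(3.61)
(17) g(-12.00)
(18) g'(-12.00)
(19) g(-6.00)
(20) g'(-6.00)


(1) = -11.31
(2) = -1.94
(3) = -11.77
(4) = -1.38
(5) = -0.21
(6) = -6.94
(7) = -10.59
(8) = -2.58
(9) = 5.81
(10) = -8.50
(11) = -12.16
(12) = 0.60
(13) = -4.18
(14) = -5.68
(15) = -2.58
(16) = 6.22
(17) = 144.00
(18) = -25.00
(19) = 30.00
(20) = -13.00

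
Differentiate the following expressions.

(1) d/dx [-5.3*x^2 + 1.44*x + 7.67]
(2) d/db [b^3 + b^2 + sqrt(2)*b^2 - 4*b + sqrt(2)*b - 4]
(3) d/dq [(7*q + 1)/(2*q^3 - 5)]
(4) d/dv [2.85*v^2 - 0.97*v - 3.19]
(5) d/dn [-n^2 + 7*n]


(1) = 1.44 - 10.6*x
(2) = 3*b^2 + 2*b + 2*sqrt(2)*b - 4 + sqrt(2)
(3) = (14*q^3 - 6*q^2*(7*q + 1) - 35)/(2*q^3 - 5)^2
(4) = 5.7*v - 0.97
(5) = 7 - 2*n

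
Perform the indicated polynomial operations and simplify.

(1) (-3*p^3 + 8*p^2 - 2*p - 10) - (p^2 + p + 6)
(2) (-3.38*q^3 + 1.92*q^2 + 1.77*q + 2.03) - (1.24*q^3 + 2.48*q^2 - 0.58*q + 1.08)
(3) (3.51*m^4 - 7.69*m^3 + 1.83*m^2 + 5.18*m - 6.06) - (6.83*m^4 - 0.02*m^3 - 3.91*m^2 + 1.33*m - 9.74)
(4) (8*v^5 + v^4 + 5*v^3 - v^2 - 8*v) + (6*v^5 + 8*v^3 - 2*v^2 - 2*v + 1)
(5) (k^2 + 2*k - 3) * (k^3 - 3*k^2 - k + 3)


(1) = -3*p^3 + 7*p^2 - 3*p - 16
(2) = -4.62*q^3 - 0.56*q^2 + 2.35*q + 0.95
(3) = -3.32*m^4 - 7.67*m^3 + 5.74*m^2 + 3.85*m + 3.68
(4) = 14*v^5 + v^4 + 13*v^3 - 3*v^2 - 10*v + 1
(5) = k^5 - k^4 - 10*k^3 + 10*k^2 + 9*k - 9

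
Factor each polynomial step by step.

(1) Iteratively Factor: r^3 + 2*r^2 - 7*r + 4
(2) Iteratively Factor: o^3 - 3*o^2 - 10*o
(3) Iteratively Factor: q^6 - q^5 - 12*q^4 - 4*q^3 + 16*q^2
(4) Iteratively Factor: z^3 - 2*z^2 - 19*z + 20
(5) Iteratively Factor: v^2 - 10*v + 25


(1) = (r - 1)*(r^2 + 3*r - 4) = (r - 1)^2*(r + 4)
(2) = (o + 2)*(o^2 - 5*o) = (o - 5)*(o + 2)*(o)
(3) = (q - 1)*(q^5 - 12*q^3 - 16*q^2) = q*(q - 1)*(q^4 - 12*q^2 - 16*q) = q*(q - 1)*(q + 2)*(q^3 - 2*q^2 - 8*q) = q*(q - 4)*(q - 1)*(q + 2)*(q^2 + 2*q) = q*(q - 4)*(q - 1)*(q + 2)^2*(q)
(4) = (z - 1)*(z^2 - z - 20) = (z - 5)*(z - 1)*(z + 4)
(5) = (v - 5)*(v - 5)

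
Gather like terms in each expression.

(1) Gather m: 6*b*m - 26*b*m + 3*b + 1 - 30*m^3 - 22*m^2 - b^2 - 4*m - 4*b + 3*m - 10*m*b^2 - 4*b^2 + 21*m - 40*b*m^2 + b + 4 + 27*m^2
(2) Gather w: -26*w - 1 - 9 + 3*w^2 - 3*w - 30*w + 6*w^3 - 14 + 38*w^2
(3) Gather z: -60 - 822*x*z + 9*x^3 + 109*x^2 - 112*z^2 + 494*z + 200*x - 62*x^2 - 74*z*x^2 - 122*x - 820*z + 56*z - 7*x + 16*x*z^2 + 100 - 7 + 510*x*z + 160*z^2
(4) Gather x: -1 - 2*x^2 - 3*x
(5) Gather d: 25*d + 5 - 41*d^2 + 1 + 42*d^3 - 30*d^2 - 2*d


(1) = -5*b^2 - 30*m^3 + m^2*(5 - 40*b) + m*(-10*b^2 - 20*b + 20) + 5
(2) = 6*w^3 + 41*w^2 - 59*w - 24
(3) = 9*x^3 + 47*x^2 + 71*x + z^2*(16*x + 48) + z*(-74*x^2 - 312*x - 270) + 33
(4) = -2*x^2 - 3*x - 1
(5) = 42*d^3 - 71*d^2 + 23*d + 6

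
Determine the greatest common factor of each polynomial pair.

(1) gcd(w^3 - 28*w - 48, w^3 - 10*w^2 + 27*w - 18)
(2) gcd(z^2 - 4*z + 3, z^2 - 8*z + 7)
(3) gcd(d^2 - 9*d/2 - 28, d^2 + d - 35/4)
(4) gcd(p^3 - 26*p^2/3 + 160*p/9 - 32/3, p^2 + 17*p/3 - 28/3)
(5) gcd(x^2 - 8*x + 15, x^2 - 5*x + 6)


(1) = gcd((w - 6)*(w + 2)*(w + 4), (w - 6)*(w - 3)*(w - 1)) = w - 6
(2) = gcd((z - 3)*(z - 1), (z - 7)*(z - 1)) = z - 1
(3) = gcd((d - 8)*(d + 7/2), (d - 5/2)*(d + 7/2)) = d + 7/2
(4) = gcd((p - 6)*(p - 4/3)^2, (p - 4/3)*(p + 7)) = p - 4/3
(5) = gcd((x - 5)*(x - 3), (x - 3)*(x - 2)) = x - 3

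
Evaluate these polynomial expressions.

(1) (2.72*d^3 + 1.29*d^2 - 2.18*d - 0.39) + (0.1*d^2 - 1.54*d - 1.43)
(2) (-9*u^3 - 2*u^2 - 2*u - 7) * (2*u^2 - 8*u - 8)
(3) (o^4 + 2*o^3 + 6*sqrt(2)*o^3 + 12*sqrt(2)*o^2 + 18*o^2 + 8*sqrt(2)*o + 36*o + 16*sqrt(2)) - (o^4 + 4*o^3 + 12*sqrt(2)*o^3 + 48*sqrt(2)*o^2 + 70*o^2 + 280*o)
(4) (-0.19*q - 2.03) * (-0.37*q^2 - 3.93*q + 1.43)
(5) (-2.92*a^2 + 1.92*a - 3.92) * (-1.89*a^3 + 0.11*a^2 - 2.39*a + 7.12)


(1) = 2.72*d^3 + 1.39*d^2 - 3.72*d - 1.82
(2) = -18*u^5 + 68*u^4 + 84*u^3 + 18*u^2 + 72*u + 56
(3) = -6*sqrt(2)*o^3 - 2*o^3 - 52*o^2 - 36*sqrt(2)*o^2 - 244*o + 8*sqrt(2)*o + 16*sqrt(2)
(4) = 0.0703*q^3 + 1.4978*q^2 + 7.7062*q - 2.9029
(5) = 5.5188*a^5 - 3.95*a^4 + 14.5988*a^3 - 25.8104*a^2 + 23.0392*a - 27.9104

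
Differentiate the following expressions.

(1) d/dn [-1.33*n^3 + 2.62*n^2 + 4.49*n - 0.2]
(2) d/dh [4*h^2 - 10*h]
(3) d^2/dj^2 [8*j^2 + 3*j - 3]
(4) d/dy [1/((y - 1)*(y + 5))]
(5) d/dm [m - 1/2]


(1) = -3.99*n^2 + 5.24*n + 4.49
(2) = 8*h - 10
(3) = 16
(4) = 2*(-y - 2)/(y^4 + 8*y^3 + 6*y^2 - 40*y + 25)
(5) = 1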